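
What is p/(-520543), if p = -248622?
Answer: 248622/520543 ≈ 0.47762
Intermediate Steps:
p/(-520543) = -248622/(-520543) = -248622*(-1/520543) = 248622/520543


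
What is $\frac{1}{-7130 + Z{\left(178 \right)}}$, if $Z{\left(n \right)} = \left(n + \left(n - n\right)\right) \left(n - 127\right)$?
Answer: $\frac{1}{1948} \approx 0.00051335$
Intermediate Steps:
$Z{\left(n \right)} = n \left(-127 + n\right)$ ($Z{\left(n \right)} = \left(n + 0\right) \left(-127 + n\right) = n \left(-127 + n\right)$)
$\frac{1}{-7130 + Z{\left(178 \right)}} = \frac{1}{-7130 + 178 \left(-127 + 178\right)} = \frac{1}{-7130 + 178 \cdot 51} = \frac{1}{-7130 + 9078} = \frac{1}{1948}$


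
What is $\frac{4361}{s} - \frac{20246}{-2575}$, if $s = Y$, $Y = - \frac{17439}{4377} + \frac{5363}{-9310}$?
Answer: $- \frac{151280462724588}{159504891025} \approx -948.44$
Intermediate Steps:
$Y = - \frac{61943647}{13583290}$ ($Y = \left(-17439\right) \frac{1}{4377} + 5363 \left(- \frac{1}{9310}\right) = - \frac{5813}{1459} - \frac{5363}{9310} = - \frac{61943647}{13583290} \approx -4.5603$)
$s = - \frac{61943647}{13583290} \approx -4.5603$
$\frac{4361}{s} - \frac{20246}{-2575} = \frac{4361}{- \frac{61943647}{13583290}} - \frac{20246}{-2575} = 4361 \left(- \frac{13583290}{61943647}\right) - - \frac{20246}{2575} = - \frac{59236727690}{61943647} + \frac{20246}{2575} = - \frac{151280462724588}{159504891025}$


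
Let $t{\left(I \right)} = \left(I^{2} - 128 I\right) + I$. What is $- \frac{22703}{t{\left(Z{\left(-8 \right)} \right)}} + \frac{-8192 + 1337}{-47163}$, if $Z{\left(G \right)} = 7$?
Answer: $\frac{358833263}{13205640} \approx 27.173$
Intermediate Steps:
$t{\left(I \right)} = I^{2} - 127 I$
$- \frac{22703}{t{\left(Z{\left(-8 \right)} \right)}} + \frac{-8192 + 1337}{-47163} = - \frac{22703}{7 \left(-127 + 7\right)} + \frac{-8192 + 1337}{-47163} = - \frac{22703}{7 \left(-120\right)} - - \frac{2285}{15721} = - \frac{22703}{-840} + \frac{2285}{15721} = \left(-22703\right) \left(- \frac{1}{840}\right) + \frac{2285}{15721} = \frac{22703}{840} + \frac{2285}{15721} = \frac{358833263}{13205640}$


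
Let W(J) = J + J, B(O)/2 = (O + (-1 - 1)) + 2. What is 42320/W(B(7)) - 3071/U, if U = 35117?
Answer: 371516363/245819 ≈ 1511.3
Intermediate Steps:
B(O) = 2*O (B(O) = 2*((O + (-1 - 1)) + 2) = 2*((O - 2) + 2) = 2*((-2 + O) + 2) = 2*O)
W(J) = 2*J
42320/W(B(7)) - 3071/U = 42320/((2*(2*7))) - 3071/35117 = 42320/((2*14)) - 3071*1/35117 = 42320/28 - 3071/35117 = 42320*(1/28) - 3071/35117 = 10580/7 - 3071/35117 = 371516363/245819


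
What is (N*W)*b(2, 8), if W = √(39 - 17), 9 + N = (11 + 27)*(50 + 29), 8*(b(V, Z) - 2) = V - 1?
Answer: 50881*√22/8 ≈ 29832.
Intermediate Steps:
b(V, Z) = 15/8 + V/8 (b(V, Z) = 2 + (V - 1)/8 = 2 + (-1 + V)/8 = 2 + (-⅛ + V/8) = 15/8 + V/8)
N = 2993 (N = -9 + (11 + 27)*(50 + 29) = -9 + 38*79 = -9 + 3002 = 2993)
W = √22 ≈ 4.6904
(N*W)*b(2, 8) = (2993*√22)*(15/8 + (⅛)*2) = (2993*√22)*(15/8 + ¼) = (2993*√22)*(17/8) = 50881*√22/8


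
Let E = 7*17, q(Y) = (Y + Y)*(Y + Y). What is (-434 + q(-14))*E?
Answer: 41650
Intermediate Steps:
q(Y) = 4*Y² (q(Y) = (2*Y)*(2*Y) = 4*Y²)
E = 119
(-434 + q(-14))*E = (-434 + 4*(-14)²)*119 = (-434 + 4*196)*119 = (-434 + 784)*119 = 350*119 = 41650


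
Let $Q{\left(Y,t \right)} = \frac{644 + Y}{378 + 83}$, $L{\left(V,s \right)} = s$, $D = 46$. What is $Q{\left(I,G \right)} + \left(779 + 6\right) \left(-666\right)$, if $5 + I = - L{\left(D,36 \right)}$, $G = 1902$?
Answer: $- \frac{241014807}{461} \approx -5.2281 \cdot 10^{5}$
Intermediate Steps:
$I = -41$ ($I = -5 - 36 = -41$)
$Q{\left(Y,t \right)} = \frac{644}{461} + \frac{Y}{461}$ ($Q{\left(Y,t \right)} = \frac{644 + Y}{461} = \left(644 + Y\right) \frac{1}{461} = \frac{644}{461} + \frac{Y}{461}$)
$Q{\left(I,G \right)} + \left(779 + 6\right) \left(-666\right) = \left(\frac{644}{461} + \frac{1}{461} \left(-41\right)\right) + \left(779 + 6\right) \left(-666\right) = \left(\frac{644}{461} - \frac{41}{461}\right) + 785 \left(-666\right) = \frac{603}{461} - 522810 = - \frac{241014807}{461}$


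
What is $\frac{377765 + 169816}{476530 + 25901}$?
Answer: $\frac{182527}{167477} \approx 1.0899$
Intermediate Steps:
$\frac{377765 + 169816}{476530 + 25901} = \frac{547581}{502431} = 547581 \cdot \frac{1}{502431} = \frac{182527}{167477}$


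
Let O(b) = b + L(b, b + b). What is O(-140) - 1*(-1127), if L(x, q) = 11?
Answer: 998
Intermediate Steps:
O(b) = 11 + b (O(b) = b + 11 = 11 + b)
O(-140) - 1*(-1127) = (11 - 140) - 1*(-1127) = -129 + 1127 = 998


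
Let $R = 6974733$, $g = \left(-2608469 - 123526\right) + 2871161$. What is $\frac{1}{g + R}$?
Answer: $\frac{1}{7113899} \approx 1.4057 \cdot 10^{-7}$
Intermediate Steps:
$g = 139166$ ($g = -2731995 + 2871161 = 139166$)
$\frac{1}{g + R} = \frac{1}{139166 + 6974733} = \frac{1}{7113899}$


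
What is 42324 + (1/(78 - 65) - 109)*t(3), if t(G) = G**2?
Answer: 537468/13 ≈ 41344.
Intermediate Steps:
42324 + (1/(78 - 65) - 109)*t(3) = 42324 + (1/(78 - 65) - 109)*3**2 = 42324 + (1/13 - 109)*9 = 42324 - 1416/13*9 = 42324 - 12744/13 = 537468/13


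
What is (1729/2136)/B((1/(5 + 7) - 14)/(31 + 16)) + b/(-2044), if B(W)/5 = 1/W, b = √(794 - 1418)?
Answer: -288743/6023520 - I*√39/511 ≈ -0.047936 - 0.012221*I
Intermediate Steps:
b = 4*I*√39 (b = √(-624) = 4*I*√39 ≈ 24.98*I)
B(W) = 5/W
(1729/2136)/B((1/(5 + 7) - 14)/(31 + 16)) + b/(-2044) = (1729/2136)/((5/(((1/(5 + 7) - 14)/(31 + 16))))) + (4*I*√39)/(-2044) = (1729*(1/2136))/((5/(((1/12 - 14)/47)))) + (4*I*√39)*(-1/2044) = 1729/(2136*((5/(((1/12 - 14)*(1/47)))))) - I*√39/511 = 1729/(2136*((5/((-167/12*1/47))))) - I*√39/511 = 1729/(2136*((5/(-167/564)))) - I*√39/511 = 1729/(2136*((5*(-564/167)))) - I*√39/511 = 1729/(2136*(-2820/167)) - I*√39/511 = (1729/2136)*(-167/2820) - I*√39/511 = -288743/6023520 - I*√39/511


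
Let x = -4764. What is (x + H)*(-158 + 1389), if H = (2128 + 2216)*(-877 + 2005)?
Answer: 6026074908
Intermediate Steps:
H = 4900032 (H = 4344*1128 = 4900032)
(x + H)*(-158 + 1389) = (-4764 + 4900032)*(-158 + 1389) = 4895268*1231 = 6026074908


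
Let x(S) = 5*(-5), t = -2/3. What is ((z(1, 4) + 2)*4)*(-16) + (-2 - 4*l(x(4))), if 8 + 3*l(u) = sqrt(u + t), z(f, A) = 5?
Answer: -1318/3 - 4*I*sqrt(231)/9 ≈ -439.33 - 6.755*I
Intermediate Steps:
t = -2/3 (t = -2*1/3 = -2/3 ≈ -0.66667)
x(S) = -25
l(u) = -8/3 + sqrt(-2/3 + u)/3 (l(u) = -8/3 + sqrt(u - 2/3)/3 = -8/3 + sqrt(-2/3 + u)/3)
((z(1, 4) + 2)*4)*(-16) + (-2 - 4*l(x(4))) = ((5 + 2)*4)*(-16) + (-2 - 4*(-8/3 + sqrt(-6 + 9*(-25))/9)) = (7*4)*(-16) + (-2 - 4*(-8/3 + sqrt(-6 - 225)/9)) = 28*(-16) + (-2 - 4*(-8/3 + sqrt(-231)/9)) = -448 + (-2 - 4*(-8/3 + (I*sqrt(231))/9)) = -448 + (-2 - 4*(-8/3 + I*sqrt(231)/9)) = -448 + (-2 + (32/3 - 4*I*sqrt(231)/9)) = -448 + (26/3 - 4*I*sqrt(231)/9) = -1318/3 - 4*I*sqrt(231)/9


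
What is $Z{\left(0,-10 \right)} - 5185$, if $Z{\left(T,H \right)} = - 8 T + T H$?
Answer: $-5185$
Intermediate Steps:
$Z{\left(T,H \right)} = - 8 T + H T$
$Z{\left(0,-10 \right)} - 5185 = 0 \left(-8 - 10\right) - 5185 = 0 \left(-18\right) - 5185 = 0 - 5185 = -5185$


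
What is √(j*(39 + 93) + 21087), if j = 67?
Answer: √29931 ≈ 173.01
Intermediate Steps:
√(j*(39 + 93) + 21087) = √(67*(39 + 93) + 21087) = √(67*132 + 21087) = √(8844 + 21087) = √29931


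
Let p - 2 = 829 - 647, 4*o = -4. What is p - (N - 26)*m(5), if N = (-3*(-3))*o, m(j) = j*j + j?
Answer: 1234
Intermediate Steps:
o = -1 (o = (1/4)*(-4) = -1)
m(j) = j + j**2 (m(j) = j**2 + j = j + j**2)
N = -9 (N = -3*(-3)*(-1) = 9*(-1) = -9)
p = 184 (p = 2 + (829 - 647) = 2 + 182 = 184)
p - (N - 26)*m(5) = 184 - (-9 - 26)*5*(1 + 5) = 184 - (-35)*5*6 = 184 - (-35)*30 = 184 - 1*(-1050) = 184 + 1050 = 1234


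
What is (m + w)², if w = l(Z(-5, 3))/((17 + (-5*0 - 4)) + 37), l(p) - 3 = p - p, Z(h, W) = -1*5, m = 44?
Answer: 4853209/2500 ≈ 1941.3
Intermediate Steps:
Z(h, W) = -5
l(p) = 3 (l(p) = 3 + (p - p) = 3 + 0 = 3)
w = 3/50 (w = 3/((17 + (-5*0 - 4)) + 37) = 3/((17 + (0 - 4)) + 37) = 3/((17 - 4) + 37) = 3/(13 + 37) = 3/50 ≈ 0.060000)
(m + w)² = (44 + 3/50)² = (2203/50)² = 4853209/2500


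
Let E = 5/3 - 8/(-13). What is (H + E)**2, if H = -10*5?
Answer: 3463321/1521 ≈ 2277.0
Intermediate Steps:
H = -50
E = 89/39 (E = 5*(1/3) - 8*(-1/13) = 5/3 + 8/13 = 89/39 ≈ 2.2821)
(H + E)**2 = (-50 + 89/39)**2 = (-1861/39)**2 = 3463321/1521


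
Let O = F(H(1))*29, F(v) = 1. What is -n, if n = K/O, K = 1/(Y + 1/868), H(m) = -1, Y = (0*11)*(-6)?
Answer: -868/29 ≈ -29.931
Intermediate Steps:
Y = 0 (Y = 0*(-6) = 0)
K = 868 (K = 1/(0 + 1/868) = 1/(1/868) = 868)
O = 29 (O = 1*29 = 29)
n = 868/29 ≈ 29.931
-n = -1*868/29 = -868/29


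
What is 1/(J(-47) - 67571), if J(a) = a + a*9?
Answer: -1/68041 ≈ -1.4697e-5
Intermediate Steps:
J(a) = 10*a (J(a) = a + 9*a = 10*a)
1/(J(-47) - 67571) = 1/(10*(-47) - 67571) = 1/(-470 - 67571) = 1/(-68041) = -1/68041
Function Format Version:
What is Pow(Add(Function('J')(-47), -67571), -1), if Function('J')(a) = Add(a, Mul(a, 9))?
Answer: Rational(-1, 68041) ≈ -1.4697e-5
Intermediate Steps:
Function('J')(a) = Mul(10, a) (Function('J')(a) = Add(a, Mul(9, a)) = Mul(10, a))
Pow(Add(Function('J')(-47), -67571), -1) = Pow(Add(Mul(10, -47), -67571), -1) = Pow(Add(-470, -67571), -1) = Pow(-68041, -1) = Rational(-1, 68041)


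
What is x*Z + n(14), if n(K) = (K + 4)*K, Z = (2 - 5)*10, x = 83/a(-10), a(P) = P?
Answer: 501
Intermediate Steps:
x = -83/10 (x = 83/(-10) = 83*(-1/10) = -83/10 ≈ -8.3000)
Z = -30 (Z = -3*10 = -30)
n(K) = K*(4 + K) (n(K) = (4 + K)*K = K*(4 + K))
x*Z + n(14) = -83/10*(-30) + 14*(4 + 14) = 249 + 14*18 = 249 + 252 = 501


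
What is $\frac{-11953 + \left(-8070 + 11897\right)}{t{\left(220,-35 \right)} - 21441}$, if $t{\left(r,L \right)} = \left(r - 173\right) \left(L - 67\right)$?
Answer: $\frac{8126}{26235} \approx 0.30974$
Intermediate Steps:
$t{\left(r,L \right)} = \left(-173 + r\right) \left(-67 + L\right)$
$\frac{-11953 + \left(-8070 + 11897\right)}{t{\left(220,-35 \right)} - 21441} = \frac{-11953 + \left(-8070 + 11897\right)}{\left(11591 - -6055 - 14740 - 7700\right) - 21441} = \frac{-11953 + 3827}{\left(11591 + 6055 - 14740 - 7700\right) - 21441} = - \frac{8126}{-4794 - 21441} = - \frac{8126}{-26235} = \left(-8126\right) \left(- \frac{1}{26235}\right) = \frac{8126}{26235}$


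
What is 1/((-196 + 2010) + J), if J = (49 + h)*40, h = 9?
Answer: 1/4134 ≈ 0.00024190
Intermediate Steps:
J = 2320 (J = (49 + 9)*40 = 58*40 = 2320)
1/((-196 + 2010) + J) = 1/((-196 + 2010) + 2320) = 1/(1814 + 2320) = 1/4134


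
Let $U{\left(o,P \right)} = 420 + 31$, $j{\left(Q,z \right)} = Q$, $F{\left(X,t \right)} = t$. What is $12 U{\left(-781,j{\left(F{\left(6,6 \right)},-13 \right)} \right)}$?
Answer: $5412$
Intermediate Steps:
$U{\left(o,P \right)} = 451$
$12 U{\left(-781,j{\left(F{\left(6,6 \right)},-13 \right)} \right)} = 12 \cdot 451 = 5412$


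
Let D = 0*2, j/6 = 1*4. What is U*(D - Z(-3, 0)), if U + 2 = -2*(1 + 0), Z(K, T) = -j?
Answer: -96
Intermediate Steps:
j = 24 (j = 6*(1*4) = 6*4 = 24)
Z(K, T) = -24 (Z(K, T) = -1*24 = -24)
D = 0
U = -4 (U = -2 - 2*(1 + 0) = -2 - 2*1 = -2 - 2 = -4)
U*(D - Z(-3, 0)) = -4*(0 - 1*(-24)) = -4*(0 + 24) = -4*24 = -96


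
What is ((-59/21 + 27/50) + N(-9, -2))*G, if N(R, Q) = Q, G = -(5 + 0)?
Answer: 4483/210 ≈ 21.348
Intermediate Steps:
G = -5 (G = -1*5 = -5)
((-59/21 + 27/50) + N(-9, -2))*G = ((-59/21 + 27/50) - 2)*(-5) = (-2383/1050 - 2)*(-5) = -4483/1050*(-5) = 4483/210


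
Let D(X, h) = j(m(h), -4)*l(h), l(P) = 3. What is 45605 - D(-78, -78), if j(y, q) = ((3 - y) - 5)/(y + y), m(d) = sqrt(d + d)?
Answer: 91213/2 - I*sqrt(39)/26 ≈ 45607.0 - 0.24019*I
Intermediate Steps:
m(d) = sqrt(2)*sqrt(d) (m(d) = sqrt(2*d) = sqrt(2)*sqrt(d))
j(y, q) = (-2 - y)/(2*y) (j(y, q) = (-2 - y)/((2*y)) = (-2 - y)*(1/(2*y)) = (-2 - y)/(2*y))
D(X, h) = 3*sqrt(2)*(-2 - sqrt(2)*sqrt(h))/(4*sqrt(h)) (D(X, h) = ((-2 - sqrt(2)*sqrt(h))/(2*((sqrt(2)*sqrt(h)))))*3 = ((sqrt(2)/(2*sqrt(h)))*(-2 - sqrt(2)*sqrt(h))/2)*3 = (sqrt(2)*(-2 - sqrt(2)*sqrt(h))/(4*sqrt(h)))*3 = 3*sqrt(2)*(-2 - sqrt(2)*sqrt(h))/(4*sqrt(h)))
45605 - D(-78, -78) = 45605 - (-3/2 - 3*sqrt(2)/(2*sqrt(-78))) = 45605 - (-3/2 - 3*sqrt(2)*(-I*sqrt(78)/78)/2) = 45605 - (-3/2 + I*sqrt(39)/26) = 45605 + (3/2 - I*sqrt(39)/26) = 91213/2 - I*sqrt(39)/26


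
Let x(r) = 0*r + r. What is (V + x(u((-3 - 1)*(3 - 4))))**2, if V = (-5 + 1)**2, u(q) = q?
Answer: 400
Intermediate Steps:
V = 16 (V = (-4)**2 = 16)
x(r) = r (x(r) = 0 + r = r)
(V + x(u((-3 - 1)*(3 - 4))))**2 = (16 + (-3 - 1)*(3 - 4))**2 = (16 - 4*(-1))**2 = (16 + 4)**2 = 20**2 = 400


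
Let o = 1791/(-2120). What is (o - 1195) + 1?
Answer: -2533071/2120 ≈ -1194.8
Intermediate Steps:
o = -1791/2120 (o = 1791*(-1/2120) = -1791/2120 ≈ -0.84481)
(o - 1195) + 1 = (-1791/2120 - 1195) + 1 = -2535191/2120 + 1 = -2533071/2120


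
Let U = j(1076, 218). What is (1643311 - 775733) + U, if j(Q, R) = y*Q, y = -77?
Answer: 784726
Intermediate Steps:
j(Q, R) = -77*Q
U = -82852 (U = -77*1076 = -82852)
(1643311 - 775733) + U = (1643311 - 775733) - 82852 = 867578 - 82852 = 784726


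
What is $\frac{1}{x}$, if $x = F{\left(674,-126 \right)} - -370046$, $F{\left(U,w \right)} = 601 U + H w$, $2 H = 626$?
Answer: $\frac{1}{735682} \approx 1.3593 \cdot 10^{-6}$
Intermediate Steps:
$H = 313$ ($H = \frac{1}{2} \cdot 626 = 313$)
$F{\left(U,w \right)} = 313 w + 601 U$ ($F{\left(U,w \right)} = 601 U + 313 w = 313 w + 601 U$)
$x = 735682$ ($x = \left(313 \left(-126\right) + 601 \cdot 674\right) - -370046 = \left(-39438 + 405074\right) + 370046 = 365636 + 370046 = 735682$)
$\frac{1}{x} = \frac{1}{735682}$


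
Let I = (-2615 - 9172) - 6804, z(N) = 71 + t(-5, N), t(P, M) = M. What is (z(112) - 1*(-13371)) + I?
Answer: -5037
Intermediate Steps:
z(N) = 71 + N
I = -18591 (I = -11787 - 6804 = -18591)
(z(112) - 1*(-13371)) + I = ((71 + 112) - 1*(-13371)) - 18591 = (183 + 13371) - 18591 = 13554 - 18591 = -5037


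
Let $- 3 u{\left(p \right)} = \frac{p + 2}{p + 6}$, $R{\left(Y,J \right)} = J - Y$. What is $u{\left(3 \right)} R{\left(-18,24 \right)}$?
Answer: $- \frac{70}{9} \approx -7.7778$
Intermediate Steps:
$u{\left(p \right)} = - \frac{2 + p}{3 \left(6 + p\right)}$ ($u{\left(p \right)} = - \frac{\left(p + 2\right) \frac{1}{p + 6}}{3} = - \frac{\left(2 + p\right) \frac{1}{6 + p}}{3} = - \frac{\frac{1}{6 + p} \left(2 + p\right)}{3} = - \frac{2 + p}{3 \left(6 + p\right)}$)
$u{\left(3 \right)} R{\left(-18,24 \right)} = \frac{-2 - 3}{3 \left(6 + 3\right)} \left(24 - -18\right) = \frac{-2 - 3}{3 \cdot 9} \left(24 + 18\right) = \frac{1}{3} \cdot \frac{1}{9} \left(-5\right) 42 = \left(- \frac{5}{27}\right) 42 = - \frac{70}{9}$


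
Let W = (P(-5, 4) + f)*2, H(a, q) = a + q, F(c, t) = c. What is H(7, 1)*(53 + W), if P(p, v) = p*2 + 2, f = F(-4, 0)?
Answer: 232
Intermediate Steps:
f = -4
P(p, v) = 2 + 2*p (P(p, v) = 2*p + 2 = 2 + 2*p)
W = -24 (W = ((2 + 2*(-5)) - 4)*2 = ((2 - 10) - 4)*2 = (-8 - 4)*2 = -12*2 = -24)
H(7, 1)*(53 + W) = (7 + 1)*(53 - 24) = 8*29 = 232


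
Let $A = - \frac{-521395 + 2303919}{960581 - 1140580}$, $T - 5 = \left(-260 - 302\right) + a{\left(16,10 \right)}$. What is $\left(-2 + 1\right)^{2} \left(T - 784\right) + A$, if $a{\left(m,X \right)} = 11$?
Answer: $- \frac{237616146}{179999} \approx -1320.1$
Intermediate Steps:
$T = -546$ ($T = 5 + \left(\left(-260 - 302\right) + 11\right) = 5 + \left(-562 + 11\right) = 5 - 551 = -546$)
$A = \frac{1782524}{179999}$ ($A = - \frac{1782524}{-179999} = - \frac{1782524 \left(-1\right)}{179999} = \left(-1\right) \left(- \frac{1782524}{179999}\right) = \frac{1782524}{179999} \approx 9.903$)
$\left(-2 + 1\right)^{2} \left(T - 784\right) + A = \left(-2 + 1\right)^{2} \left(-546 - 784\right) + \frac{1782524}{179999} = \left(-1\right)^{2} \left(-1330\right) + \frac{1782524}{179999} = 1 \left(-1330\right) + \frac{1782524}{179999} = -1330 + \frac{1782524}{179999} = - \frac{237616146}{179999}$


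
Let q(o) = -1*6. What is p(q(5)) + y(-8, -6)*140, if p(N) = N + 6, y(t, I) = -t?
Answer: 1120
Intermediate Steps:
q(o) = -6
p(N) = 6 + N
p(q(5)) + y(-8, -6)*140 = (6 - 6) - 1*(-8)*140 = 0 + 8*140 = 0 + 1120 = 1120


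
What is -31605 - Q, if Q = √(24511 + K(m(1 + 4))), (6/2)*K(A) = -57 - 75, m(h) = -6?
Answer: -31605 - √24467 ≈ -31761.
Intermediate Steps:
K(A) = -44 (K(A) = (-57 - 75)/3 = (⅓)*(-132) = -44)
Q = √24467 (Q = √(24511 - 44) = √24467 ≈ 156.42)
-31605 - Q = -31605 - √24467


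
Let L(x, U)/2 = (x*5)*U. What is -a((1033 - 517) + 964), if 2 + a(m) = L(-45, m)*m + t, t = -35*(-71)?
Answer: 985677517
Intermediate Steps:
L(x, U) = 10*U*x (L(x, U) = 2*((x*5)*U) = 2*((5*x)*U) = 2*(5*U*x) = 10*U*x)
t = 2485
a(m) = 2483 - 450*m² (a(m) = -2 + ((10*m*(-45))*m + 2485) = -2 + ((-450*m)*m + 2485) = -2 + (-450*m² + 2485) = -2 + (2485 - 450*m²) = 2483 - 450*m²)
-a((1033 - 517) + 964) = -(2483 - 450*((1033 - 517) + 964)²) = -(2483 - 450*(516 + 964)²) = -(2483 - 450*1480²) = -(2483 - 450*2190400) = -(2483 - 985680000) = -1*(-985677517) = 985677517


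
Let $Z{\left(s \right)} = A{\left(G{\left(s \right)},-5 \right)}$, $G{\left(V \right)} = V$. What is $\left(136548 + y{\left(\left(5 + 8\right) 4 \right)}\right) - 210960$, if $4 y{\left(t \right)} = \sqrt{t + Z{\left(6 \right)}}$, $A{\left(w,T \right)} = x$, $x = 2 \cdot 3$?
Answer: $-74412 + \frac{\sqrt{58}}{4} \approx -74410.0$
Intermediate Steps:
$x = 6$
$A{\left(w,T \right)} = 6$
$Z{\left(s \right)} = 6$
$y{\left(t \right)} = \frac{\sqrt{6 + t}}{4}$ ($y{\left(t \right)} = \frac{\sqrt{t + 6}}{4} = \frac{\sqrt{6 + t}}{4}$)
$\left(136548 + y{\left(\left(5 + 8\right) 4 \right)}\right) - 210960 = \left(136548 + \frac{\sqrt{6 + \left(5 + 8\right) 4}}{4}\right) - 210960 = \left(136548 + \frac{\sqrt{6 + 13 \cdot 4}}{4}\right) - 210960 = \left(136548 + \frac{\sqrt{6 + 52}}{4}\right) - 210960 = \left(136548 + \frac{\sqrt{58}}{4}\right) - 210960 = -74412 + \frac{\sqrt{58}}{4}$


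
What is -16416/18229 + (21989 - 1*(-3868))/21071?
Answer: 125445717/384103259 ≈ 0.32659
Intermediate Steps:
-16416/18229 + (21989 - 1*(-3868))/21071 = -16416*1/18229 + (21989 + 3868)*(1/21071) = -16416/18229 + 25857*(1/21071) = -16416/18229 + 25857/21071 = 125445717/384103259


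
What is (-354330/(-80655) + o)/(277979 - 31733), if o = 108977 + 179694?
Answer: 1552207589/1324064742 ≈ 1.1723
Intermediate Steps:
o = 288671
(-354330/(-80655) + o)/(277979 - 31733) = (-354330/(-80655) + 288671)/(277979 - 31733) = (-354330*(-1/80655) + 288671)/246246 = (23622/5377 + 288671)*(1/246246) = (1552207589/5377)*(1/246246) = 1552207589/1324064742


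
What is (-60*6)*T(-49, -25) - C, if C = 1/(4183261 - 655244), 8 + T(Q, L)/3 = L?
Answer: 125738525879/3528017 ≈ 35640.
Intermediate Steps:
T(Q, L) = -24 + 3*L
C = 1/3528017 ≈ 2.8345e-7
(-60*6)*T(-49, -25) - C = (-60*6)*(-24 + 3*(-25)) - 1*1/3528017 = -360*(-24 - 75) - 1/3528017 = -360*(-99) - 1/3528017 = 35640 - 1/3528017 = 125738525879/3528017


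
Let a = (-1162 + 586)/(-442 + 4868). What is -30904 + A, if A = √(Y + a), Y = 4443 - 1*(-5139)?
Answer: -30904 + √46925952414/2213 ≈ -30806.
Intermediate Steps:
Y = 9582 (Y = 4443 + 5139 = 9582)
a = -288/2213 (a = -576/4426 = -576*1/4426 = -288/2213 ≈ -0.13014)
A = √46925952414/2213 (A = √(9582 - 288/2213) = √(21204678/2213) = √46925952414/2213 ≈ 97.887)
-30904 + A = -30904 + √46925952414/2213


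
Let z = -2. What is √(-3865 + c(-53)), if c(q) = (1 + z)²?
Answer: 2*I*√966 ≈ 62.161*I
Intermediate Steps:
c(q) = 1 (c(q) = (1 - 2)² = (-1)² = 1)
√(-3865 + c(-53)) = √(-3865 + 1) = √(-3864) = 2*I*√966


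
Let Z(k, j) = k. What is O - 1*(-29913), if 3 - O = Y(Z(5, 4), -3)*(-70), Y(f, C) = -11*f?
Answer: 26066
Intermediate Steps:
O = -3847 (O = 3 - (-11*5)*(-70) = 3 - (-55)*(-70) = 3 - 1*3850 = 3 - 3850 = -3847)
O - 1*(-29913) = -3847 - 1*(-29913) = -3847 + 29913 = 26066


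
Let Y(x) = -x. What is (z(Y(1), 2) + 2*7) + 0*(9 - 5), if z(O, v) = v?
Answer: 16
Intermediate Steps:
(z(Y(1), 2) + 2*7) + 0*(9 - 5) = (2 + 2*7) + 0*(9 - 5) = (2 + 14) + 0*4 = 16 + 0 = 16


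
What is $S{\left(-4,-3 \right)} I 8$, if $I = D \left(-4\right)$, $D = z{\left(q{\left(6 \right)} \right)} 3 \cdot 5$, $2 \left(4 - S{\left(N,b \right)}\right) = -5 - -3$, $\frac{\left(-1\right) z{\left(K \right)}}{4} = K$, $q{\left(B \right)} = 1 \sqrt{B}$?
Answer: $9600 \sqrt{6} \approx 23515.0$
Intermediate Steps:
$q{\left(B \right)} = \sqrt{B}$
$z{\left(K \right)} = - 4 K$
$S{\left(N,b \right)} = 5$ ($S{\left(N,b \right)} = 4 - \frac{-5 - -3}{2} = 4 - \frac{-5 + 3}{2} = 4 - -1 = 4 + 1 = 5$)
$D = - 60 \sqrt{6}$ ($D = - 4 \sqrt{6} \cdot 3 \cdot 5 = - 12 \sqrt{6} \cdot 5 = - 60 \sqrt{6} \approx -146.97$)
$I = 240 \sqrt{6}$ ($I = - 60 \sqrt{6} \left(-4\right) = 240 \sqrt{6} \approx 587.88$)
$S{\left(-4,-3 \right)} I 8 = 5 \cdot 240 \sqrt{6} \cdot 8 = 1200 \sqrt{6} \cdot 8 = 9600 \sqrt{6}$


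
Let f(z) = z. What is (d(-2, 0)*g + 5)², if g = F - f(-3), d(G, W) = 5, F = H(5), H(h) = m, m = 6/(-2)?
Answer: 25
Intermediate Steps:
m = -3 (m = 6*(-½) = -3)
H(h) = -3
F = -3
g = 0 (g = -3 - 1*(-3) = -3 + 3 = 0)
(d(-2, 0)*g + 5)² = (5*0 + 5)² = (0 + 5)² = 5² = 25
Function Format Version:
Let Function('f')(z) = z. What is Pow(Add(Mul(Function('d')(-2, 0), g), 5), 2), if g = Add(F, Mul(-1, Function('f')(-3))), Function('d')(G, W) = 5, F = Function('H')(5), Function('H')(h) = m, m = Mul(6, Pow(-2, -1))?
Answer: 25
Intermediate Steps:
m = -3 (m = Mul(6, Rational(-1, 2)) = -3)
Function('H')(h) = -3
F = -3
g = 0 (g = Add(-3, Mul(-1, -3)) = Add(-3, 3) = 0)
Pow(Add(Mul(Function('d')(-2, 0), g), 5), 2) = Pow(Add(Mul(5, 0), 5), 2) = Pow(Add(0, 5), 2) = Pow(5, 2) = 25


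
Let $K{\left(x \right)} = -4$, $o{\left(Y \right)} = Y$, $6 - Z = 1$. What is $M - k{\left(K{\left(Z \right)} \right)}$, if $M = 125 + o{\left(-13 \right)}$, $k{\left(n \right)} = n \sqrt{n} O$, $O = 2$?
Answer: $112 + 16 i \approx 112.0 + 16.0 i$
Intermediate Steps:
$Z = 5$ ($Z = 6 - 1 = 5$)
$k{\left(n \right)} = 2 n^{\frac{3}{2}}$ ($k{\left(n \right)} = n \sqrt{n} 2 = n^{\frac{3}{2}} \cdot 2 = 2 n^{\frac{3}{2}}$)
$M = 112$ ($M = 125 - 13 = 112$)
$M - k{\left(K{\left(Z \right)} \right)} = 112 - 2 \left(-4\right)^{\frac{3}{2}} = 112 - 2 \left(- 8 i\right) = 112 - - 16 i = 112 + 16 i$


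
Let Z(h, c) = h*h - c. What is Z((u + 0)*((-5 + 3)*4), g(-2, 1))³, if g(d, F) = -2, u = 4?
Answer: 1080045576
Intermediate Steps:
Z(h, c) = h² - c
Z((u + 0)*((-5 + 3)*4), g(-2, 1))³ = (((4 + 0)*((-5 + 3)*4))² - 1*(-2))³ = ((4*(-2*4))² + 2)³ = ((4*(-8))² + 2)³ = ((-32)² + 2)³ = (1024 + 2)³ = 1026³ = 1080045576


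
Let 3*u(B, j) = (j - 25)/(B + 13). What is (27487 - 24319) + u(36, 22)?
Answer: 155231/49 ≈ 3168.0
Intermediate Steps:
u(B, j) = (-25 + j)/(3*(13 + B)) (u(B, j) = ((j - 25)/(B + 13))/3 = ((-25 + j)/(13 + B))/3 = (-25 + j)/(3*(13 + B)))
(27487 - 24319) + u(36, 22) = (27487 - 24319) + (-25 + 22)/(3*(13 + 36)) = 3168 + (⅓)*(-3)/49 = 3168 + (⅓)*(1/49)*(-3) = 3168 - 1/49 = 155231/49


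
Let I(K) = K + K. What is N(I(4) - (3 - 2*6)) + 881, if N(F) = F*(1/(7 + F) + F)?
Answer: 28097/24 ≈ 1170.7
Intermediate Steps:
I(K) = 2*K
N(F) = F*(F + 1/(7 + F))
N(I(4) - (3 - 2*6)) + 881 = (2*4 - (3 - 2*6))*(1 + (2*4 - (3 - 2*6))**2 + 7*(2*4 - (3 - 2*6)))/(7 + (2*4 - (3 - 2*6))) + 881 = (8 - (3 - 12))*(1 + (8 - (3 - 12))**2 + 7*(8 - (3 - 12)))/(7 + (8 - (3 - 12))) + 881 = (8 - 1*(-9))*(1 + (8 - 1*(-9))**2 + 7*(8 - 1*(-9)))/(7 + (8 - 1*(-9))) + 881 = (8 + 9)*(1 + (8 + 9)**2 + 7*(8 + 9))/(7 + (8 + 9)) + 881 = 17*(1 + 17**2 + 7*17)/(7 + 17) + 881 = 17*(1 + 289 + 119)/24 + 881 = 17*(1/24)*409 + 881 = 6953/24 + 881 = 28097/24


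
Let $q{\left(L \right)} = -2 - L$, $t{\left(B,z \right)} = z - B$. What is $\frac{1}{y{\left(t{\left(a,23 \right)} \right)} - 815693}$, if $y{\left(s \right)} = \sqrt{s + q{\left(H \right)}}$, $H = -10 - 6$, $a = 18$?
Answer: $- \frac{815693}{665355070230} - \frac{\sqrt{19}}{665355070230} \approx -1.226 \cdot 10^{-6}$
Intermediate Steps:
$H = -16$
$y{\left(s \right)} = \sqrt{14 + s}$ ($y{\left(s \right)} = \sqrt{s - -14} = \sqrt{s + \left(-2 + 16\right)} = \sqrt{s + 14} = \sqrt{14 + s}$)
$\frac{1}{y{\left(t{\left(a,23 \right)} \right)} - 815693} = \frac{1}{\sqrt{14 + \left(23 - 18\right)} - 815693} = \frac{1}{\sqrt{14 + 5} - 815693} = \frac{1}{\sqrt{19} - 815693} = \frac{1}{-815693 + \sqrt{19}}$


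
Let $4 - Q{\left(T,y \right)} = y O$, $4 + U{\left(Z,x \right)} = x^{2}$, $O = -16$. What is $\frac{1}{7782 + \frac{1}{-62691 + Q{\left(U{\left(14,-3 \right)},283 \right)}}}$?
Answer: $\frac{58159}{452593337} \approx 0.0001285$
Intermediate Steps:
$U{\left(Z,x \right)} = -4 + x^{2}$
$Q{\left(T,y \right)} = 4 + 16 y$ ($Q{\left(T,y \right)} = 4 - y \left(-16\right) = 4 - - 16 y = 4 + 16 y$)
$\frac{1}{7782 + \frac{1}{-62691 + Q{\left(U{\left(14,-3 \right)},283 \right)}}} = \frac{1}{7782 + \frac{1}{-62691 + \left(4 + 16 \cdot 283\right)}} = \frac{1}{7782 + \frac{1}{-62691 + \left(4 + 4528\right)}} = \frac{1}{7782 + \frac{1}{-62691 + 4532}} = \frac{1}{7782 + \frac{1}{-58159}} = \frac{1}{7782 - \frac{1}{58159}} = \frac{1}{\frac{452593337}{58159}} = \frac{58159}{452593337}$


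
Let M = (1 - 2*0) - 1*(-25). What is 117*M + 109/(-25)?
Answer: 75941/25 ≈ 3037.6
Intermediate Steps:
M = 26 (M = (1 + 0) + 25 = 1 + 25 = 26)
117*M + 109/(-25) = 117*26 + 109/(-25) = 3042 + 109*(-1/25) = 3042 - 109/25 = 75941/25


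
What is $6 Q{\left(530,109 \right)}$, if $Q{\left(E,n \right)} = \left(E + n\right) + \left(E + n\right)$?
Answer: $7668$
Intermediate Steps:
$Q{\left(E,n \right)} = 2 E + 2 n$
$6 Q{\left(530,109 \right)} = 6 \left(2 \cdot 530 + 2 \cdot 109\right) = 6 \left(1060 + 218\right) = 6 \cdot 1278 = 7668$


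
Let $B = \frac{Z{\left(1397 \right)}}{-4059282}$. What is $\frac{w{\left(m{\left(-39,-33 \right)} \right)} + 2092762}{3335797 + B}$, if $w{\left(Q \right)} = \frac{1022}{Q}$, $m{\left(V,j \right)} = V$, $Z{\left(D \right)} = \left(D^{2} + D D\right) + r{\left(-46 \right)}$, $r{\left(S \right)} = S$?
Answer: $\frac{55217530828712}{88016089294783} \approx 0.62736$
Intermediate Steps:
$Z{\left(D \right)} = -46 + 2 D^{2}$ ($Z{\left(D \right)} = \left(D^{2} + D D\right) - 46 = \left(D^{2} + D^{2}\right) - 46 = 2 D^{2} - 46 = -46 + 2 D^{2}$)
$B = - \frac{1951586}{2029641}$ ($B = \frac{-46 + 2 \cdot 1397^{2}}{-4059282} = \left(-46 + 2 \cdot 1951609\right) \left(- \frac{1}{4059282}\right) = \left(-46 + 3903218\right) \left(- \frac{1}{4059282}\right) = 3903172 \left(- \frac{1}{4059282}\right) = - \frac{1951586}{2029641} \approx -0.96154$)
$\frac{w{\left(m{\left(-39,-33 \right)} \right)} + 2092762}{3335797 + B} = \frac{\frac{1022}{-39} + 2092762}{3335797 - \frac{1951586}{2029641}} = \frac{1022 \left(- \frac{1}{39}\right) + 2092762}{\frac{6770468407291}{2029641}} = \left(- \frac{1022}{39} + 2092762\right) \frac{2029641}{6770468407291} = \frac{81616696}{39} \cdot \frac{2029641}{6770468407291} = \frac{55217530828712}{88016089294783}$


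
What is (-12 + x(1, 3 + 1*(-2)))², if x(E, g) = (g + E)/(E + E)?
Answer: 121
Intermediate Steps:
x(E, g) = (E + g)/(2*E) (x(E, g) = (E + g)/((2*E)) = (E + g)*(1/(2*E)) = (E + g)/(2*E))
(-12 + x(1, 3 + 1*(-2)))² = (-12 + (½)*(1 + (3 + 1*(-2)))/1)² = (-12 + (½)*1*(1 + (3 - 2)))² = (-12 + (½)*1*(1 + 1))² = (-12 + (½)*1*2)² = (-12 + 1)² = (-11)² = 121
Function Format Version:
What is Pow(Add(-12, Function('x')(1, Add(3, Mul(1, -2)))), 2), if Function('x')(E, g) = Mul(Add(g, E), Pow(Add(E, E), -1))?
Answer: 121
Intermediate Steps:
Function('x')(E, g) = Mul(Rational(1, 2), Pow(E, -1), Add(E, g)) (Function('x')(E, g) = Mul(Add(E, g), Pow(Mul(2, E), -1)) = Mul(Add(E, g), Mul(Rational(1, 2), Pow(E, -1))) = Mul(Rational(1, 2), Pow(E, -1), Add(E, g)))
Pow(Add(-12, Function('x')(1, Add(3, Mul(1, -2)))), 2) = Pow(Add(-12, Mul(Rational(1, 2), Pow(1, -1), Add(1, Add(3, Mul(1, -2))))), 2) = Pow(Add(-12, Mul(Rational(1, 2), 1, Add(1, Add(3, -2)))), 2) = Pow(Add(-12, Mul(Rational(1, 2), 1, Add(1, 1))), 2) = Pow(Add(-12, Mul(Rational(1, 2), 1, 2)), 2) = Pow(Add(-12, 1), 2) = Pow(-11, 2) = 121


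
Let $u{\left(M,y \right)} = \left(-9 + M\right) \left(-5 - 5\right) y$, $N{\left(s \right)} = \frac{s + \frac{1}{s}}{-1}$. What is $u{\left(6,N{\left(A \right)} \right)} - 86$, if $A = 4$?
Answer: $- \frac{427}{2} \approx -213.5$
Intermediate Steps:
$N{\left(s \right)} = - s - \frac{1}{s}$ ($N{\left(s \right)} = \left(s + \frac{1}{s}\right) \left(-1\right) = - s - \frac{1}{s}$)
$u{\left(M,y \right)} = y \left(90 - 10 M\right)$ ($u{\left(M,y \right)} = \left(-9 + M\right) \left(-10\right) y = \left(90 - 10 M\right) y = y \left(90 - 10 M\right)$)
$u{\left(6,N{\left(A \right)} \right)} - 86 = 10 \left(\left(-1\right) 4 - \frac{1}{4}\right) \left(9 - 6\right) - 86 = 10 \left(-4 - \frac{1}{4}\right) \left(9 - 6\right) - 86 = 10 \left(-4 - \frac{1}{4}\right) 3 - 86 = 10 \left(- \frac{17}{4}\right) 3 - 86 = - \frac{255}{2} - 86 = - \frac{427}{2}$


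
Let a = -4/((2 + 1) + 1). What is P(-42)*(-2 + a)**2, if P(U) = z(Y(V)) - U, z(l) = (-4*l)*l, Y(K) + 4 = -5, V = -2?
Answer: -2538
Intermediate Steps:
Y(K) = -9 (Y(K) = -4 - 5 = -9)
z(l) = -4*l**2
P(U) = -324 - U (P(U) = -4*(-9)**2 - U = -4*81 - U = -324 - U)
a = -1 (a = -4/(3 + 1) = -4/4 = -4*1/4 = -1)
P(-42)*(-2 + a)**2 = (-324 - 1*(-42))*(-2 - 1)**2 = (-324 + 42)*(-3)**2 = -282*9 = -2538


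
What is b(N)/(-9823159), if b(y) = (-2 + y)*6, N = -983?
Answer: 5910/9823159 ≈ 0.00060164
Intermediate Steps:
b(y) = -12 + 6*y
b(N)/(-9823159) = (-12 + 6*(-983))/(-9823159) = (-12 - 5898)*(-1/9823159) = -5910*(-1/9823159) = 5910/9823159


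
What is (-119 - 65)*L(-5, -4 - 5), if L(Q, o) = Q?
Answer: 920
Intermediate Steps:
(-119 - 65)*L(-5, -4 - 5) = (-119 - 65)*(-5) = -184*(-5) = 920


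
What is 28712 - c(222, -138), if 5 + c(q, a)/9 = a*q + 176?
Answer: 302897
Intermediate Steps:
c(q, a) = 1539 + 9*a*q (c(q, a) = -45 + 9*(a*q + 176) = -45 + 9*(176 + a*q) = -45 + (1584 + 9*a*q) = 1539 + 9*a*q)
28712 - c(222, -138) = 28712 - (1539 + 9*(-138)*222) = 28712 - (1539 - 275724) = 28712 - 1*(-274185) = 28712 + 274185 = 302897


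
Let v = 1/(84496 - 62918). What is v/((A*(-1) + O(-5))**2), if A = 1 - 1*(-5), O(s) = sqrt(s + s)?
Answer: I/(43156*(6*sqrt(10) + 13*I)) ≈ 5.6944e-7 + 8.311e-7*I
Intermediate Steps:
O(s) = sqrt(2)*sqrt(s) (O(s) = sqrt(2*s) = sqrt(2)*sqrt(s))
A = 6 (A = 1 + 5 = 6)
v = 1/21578 ≈ 4.6343e-5
v/((A*(-1) + O(-5))**2) = 1/(21578*((6*(-1) + sqrt(2)*sqrt(-5))**2)) = 1/(21578*((-6 + sqrt(2)*(I*sqrt(5)))**2)) = 1/(21578*((-6 + I*sqrt(10))**2)) = 1/(21578*(-6 + I*sqrt(10))**2)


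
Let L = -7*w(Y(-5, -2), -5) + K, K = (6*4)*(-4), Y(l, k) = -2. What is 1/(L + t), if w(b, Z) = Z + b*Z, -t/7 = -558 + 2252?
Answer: -1/11989 ≈ -8.3410e-5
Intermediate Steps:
t = -11858 (t = -7*(-558 + 2252) = -7*1694 = -11858)
w(b, Z) = Z + Z*b
K = -96 (K = 24*(-4) = -96)
L = -131 (L = -(-35)*(1 - 2) - 96 = -(-35)*(-1) - 96 = -7*5 - 96 = -35 - 96 = -131)
1/(L + t) = 1/(-131 - 11858) = 1/(-11989) = -1/11989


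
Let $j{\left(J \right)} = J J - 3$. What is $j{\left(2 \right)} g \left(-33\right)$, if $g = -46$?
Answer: $1518$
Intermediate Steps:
$j{\left(J \right)} = -3 + J^{2}$ ($j{\left(J \right)} = J^{2} - 3 = -3 + J^{2}$)
$j{\left(2 \right)} g \left(-33\right) = \left(-3 + 2^{2}\right) \left(-46\right) \left(-33\right) = \left(-3 + 4\right) \left(-46\right) \left(-33\right) = 1 \left(-46\right) \left(-33\right) = \left(-46\right) \left(-33\right) = 1518$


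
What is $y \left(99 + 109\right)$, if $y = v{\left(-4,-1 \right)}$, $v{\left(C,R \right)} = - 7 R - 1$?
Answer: $1248$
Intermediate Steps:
$v{\left(C,R \right)} = -1 - 7 R$
$y = 6$ ($y = -1 - -7 = -1 + 7 = 6$)
$y \left(99 + 109\right) = 6 \left(99 + 109\right) = 6 \cdot 208 = 1248$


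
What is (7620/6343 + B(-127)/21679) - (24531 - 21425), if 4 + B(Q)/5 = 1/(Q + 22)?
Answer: -8965754138545/2887707837 ≈ -3104.8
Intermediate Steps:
B(Q) = -20 + 5/(22 + Q) (B(Q) = -20 + 5/(Q + 22) = -20 + 5/(22 + Q))
(7620/6343 + B(-127)/21679) - (24531 - 21425) = (7620/6343 + (5*(-87 - 4*(-127))/(22 - 127))/21679) - (24531 - 21425) = (7620*(1/6343) + (5*(-87 + 508)/(-105))*(1/21679)) - 1*3106 = (7620/6343 + (5*(-1/105)*421)*(1/21679)) - 3106 = (7620/6343 - 421/21*1/21679) - 3106 = (7620/6343 - 421/455259) - 3106 = 3466403177/2887707837 - 3106 = -8965754138545/2887707837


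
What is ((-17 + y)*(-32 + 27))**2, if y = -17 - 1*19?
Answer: 70225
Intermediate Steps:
y = -36 (y = -17 - 19 = -36)
((-17 + y)*(-32 + 27))**2 = ((-17 - 36)*(-32 + 27))**2 = (-53*(-5))**2 = 265**2 = 70225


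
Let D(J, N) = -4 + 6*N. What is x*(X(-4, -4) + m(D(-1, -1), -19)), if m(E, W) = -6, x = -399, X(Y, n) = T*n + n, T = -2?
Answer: 798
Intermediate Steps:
X(Y, n) = -n (X(Y, n) = -2*n + n = -n)
x*(X(-4, -4) + m(D(-1, -1), -19)) = -399*(-1*(-4) - 6) = -399*(4 - 6) = -399*(-2) = 798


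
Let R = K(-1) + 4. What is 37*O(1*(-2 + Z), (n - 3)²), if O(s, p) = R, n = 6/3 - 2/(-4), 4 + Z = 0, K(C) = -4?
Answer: 0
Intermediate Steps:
Z = -4 (Z = -4 + 0 = -4)
n = 5/2 (n = 6*(⅓) - 2*(-¼) = 2 + ½ = 5/2 ≈ 2.5000)
R = 0 (R = -4 + 4 = 0)
O(s, p) = 0
37*O(1*(-2 + Z), (n - 3)²) = 37*0 = 0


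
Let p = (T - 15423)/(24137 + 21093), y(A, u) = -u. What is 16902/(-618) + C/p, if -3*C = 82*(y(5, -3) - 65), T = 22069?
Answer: 11814307307/1026807 ≈ 11506.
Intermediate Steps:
p = 3323/22615 (p = (22069 - 15423)/(24137 + 21093) = 6646/45230 = 6646*(1/45230) = 3323/22615 ≈ 0.14694)
C = 5084/3 (C = -82*(-1*(-3) - 65)/3 = -82*(3 - 65)/3 = -82*(-62)/3 = -⅓*(-5084) = 5084/3 ≈ 1694.7)
16902/(-618) + C/p = 16902/(-618) + 5084/(3*(3323/22615)) = 16902*(-1/618) + (5084/3)*(22615/3323) = -2817/103 + 114974660/9969 = 11814307307/1026807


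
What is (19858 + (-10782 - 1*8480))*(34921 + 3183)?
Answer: 22709984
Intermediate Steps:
(19858 + (-10782 - 1*8480))*(34921 + 3183) = (19858 + (-10782 - 8480))*38104 = (19858 - 19262)*38104 = 596*38104 = 22709984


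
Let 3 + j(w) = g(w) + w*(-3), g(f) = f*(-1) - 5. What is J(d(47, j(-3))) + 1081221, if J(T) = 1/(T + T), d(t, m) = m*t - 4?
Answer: 397889329/368 ≈ 1.0812e+6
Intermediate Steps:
g(f) = -5 - f (g(f) = -f - 5 = -5 - f)
j(w) = -8 - 4*w (j(w) = -3 + ((-5 - w) + w*(-3)) = -3 + ((-5 - w) - 3*w) = -3 + (-5 - 4*w) = -8 - 4*w)
d(t, m) = -4 + m*t
J(T) = 1/(2*T)
J(d(47, j(-3))) + 1081221 = 1/(2*(-4 + (-8 - 4*(-3))*47)) + 1081221 = 1/(2*(-4 + (-8 + 12)*47)) + 1081221 = 1/(2*(-4 + 4*47)) + 1081221 = 1/(2*(-4 + 188)) + 1081221 = (½)/184 + 1081221 = (½)*(1/184) + 1081221 = 1/368 + 1081221 = 397889329/368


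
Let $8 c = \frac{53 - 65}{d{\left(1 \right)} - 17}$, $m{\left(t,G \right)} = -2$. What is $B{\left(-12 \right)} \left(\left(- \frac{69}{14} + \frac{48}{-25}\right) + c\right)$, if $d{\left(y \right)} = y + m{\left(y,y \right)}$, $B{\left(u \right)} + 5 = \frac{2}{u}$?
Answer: $\frac{440417}{12600} \approx 34.954$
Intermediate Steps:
$B{\left(u \right)} = -5 + \frac{2}{u}$
$d{\left(y \right)} = -2 + y$ ($d{\left(y \right)} = y - 2 = -2 + y$)
$c = \frac{1}{12}$ ($c = \frac{\left(53 - 65\right) \frac{1}{\left(-2 + 1\right) - 17}}{8} = \frac{\left(-12\right) \frac{1}{-1 - 17}}{8} = \frac{\left(-12\right) \frac{1}{-18}}{8} = \frac{\left(-12\right) \left(- \frac{1}{18}\right)}{8} = \frac{1}{8} \cdot \frac{2}{3} = \frac{1}{12} \approx 0.083333$)
$B{\left(-12 \right)} \left(\left(- \frac{69}{14} + \frac{48}{-25}\right) + c\right) = \left(-5 + \frac{2}{-12}\right) \left(\left(- \frac{69}{14} + \frac{48}{-25}\right) + \frac{1}{12}\right) = \left(-5 + 2 \left(- \frac{1}{12}\right)\right) \left(\left(\left(-69\right) \frac{1}{14} + 48 \left(- \frac{1}{25}\right)\right) + \frac{1}{12}\right) = \left(-5 - \frac{1}{6}\right) \left(\left(- \frac{69}{14} - \frac{48}{25}\right) + \frac{1}{12}\right) = - \frac{31 \left(- \frac{2397}{350} + \frac{1}{12}\right)}{6} = \left(- \frac{31}{6}\right) \left(- \frac{14207}{2100}\right) = \frac{440417}{12600}$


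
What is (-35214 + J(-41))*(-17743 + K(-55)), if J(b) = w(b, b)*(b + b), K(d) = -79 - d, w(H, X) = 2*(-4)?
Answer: 613991986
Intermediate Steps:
w(H, X) = -8
J(b) = -16*b (J(b) = -8*(b + b) = -16*b)
(-35214 + J(-41))*(-17743 + K(-55)) = (-35214 - 16*(-41))*(-17743 + (-79 - 1*(-55))) = (-35214 + 656)*(-17743 + (-79 + 55)) = -34558*(-17743 - 24) = -34558*(-17767) = 613991986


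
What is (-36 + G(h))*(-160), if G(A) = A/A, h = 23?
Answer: 5600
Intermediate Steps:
G(A) = 1
(-36 + G(h))*(-160) = (-36 + 1)*(-160) = -35*(-160) = 5600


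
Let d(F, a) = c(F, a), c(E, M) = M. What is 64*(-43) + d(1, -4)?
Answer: -2756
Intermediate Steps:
d(F, a) = a
64*(-43) + d(1, -4) = 64*(-43) - 4 = -2752 - 4 = -2756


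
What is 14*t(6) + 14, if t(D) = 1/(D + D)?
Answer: 91/6 ≈ 15.167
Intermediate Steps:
t(D) = 1/(2*D)
14*t(6) + 14 = 14*((1/2)/6) + 14 = 14*((1/2)*(1/6)) + 14 = 14*(1/12) + 14 = 7/6 + 14 = 91/6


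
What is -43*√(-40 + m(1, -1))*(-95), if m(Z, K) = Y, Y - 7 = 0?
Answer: 4085*I*√33 ≈ 23467.0*I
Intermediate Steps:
Y = 7 (Y = 7 + 0 = 7)
m(Z, K) = 7
-43*√(-40 + m(1, -1))*(-95) = -43*√(-40 + 7)*(-95) = -43*I*√33*(-95) = 4085*I*√33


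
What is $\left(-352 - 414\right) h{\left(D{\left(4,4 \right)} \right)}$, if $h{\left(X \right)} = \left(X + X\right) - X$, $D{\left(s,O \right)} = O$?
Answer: $-3064$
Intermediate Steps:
$h{\left(X \right)} = X$ ($h{\left(X \right)} = 2 X - X = X$)
$\left(-352 - 414\right) h{\left(D{\left(4,4 \right)} \right)} = \left(-352 - 414\right) 4 = \left(-766\right) 4 = -3064$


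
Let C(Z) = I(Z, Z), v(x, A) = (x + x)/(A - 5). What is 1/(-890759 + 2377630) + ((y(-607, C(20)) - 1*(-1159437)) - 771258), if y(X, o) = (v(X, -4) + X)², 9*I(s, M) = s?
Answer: 73594910451581/120436551 ≈ 6.1107e+5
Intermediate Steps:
I(s, M) = s/9
v(x, A) = 2*x/(-5 + A) (v(x, A) = (2*x)/(-5 + A) = 2*x/(-5 + A))
C(Z) = Z/9
y(X, o) = 49*X²/81 (y(X, o) = (2*X/(-5 - 4) + X)² = (2*X/(-9) + X)² = (2*X*(-⅑) + X)² = (-2*X/9 + X)² = (7*X/9)² = 49*X²/81)
1/(-890759 + 2377630) + ((y(-607, C(20)) - 1*(-1159437)) - 771258) = 1/(-890759 + 2377630) + (((49/81)*(-607)² - 1*(-1159437)) - 771258) = 1/1486871 + (((49/81)*368449 + 1159437) - 771258) = 1/1486871 + ((18054001/81 + 1159437) - 771258) = 1/1486871 + (111968398/81 - 771258) = 1/1486871 + 49496500/81 = 73594910451581/120436551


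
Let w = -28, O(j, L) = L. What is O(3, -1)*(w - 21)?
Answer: 49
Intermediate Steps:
O(3, -1)*(w - 21) = -(-28 - 21) = -1*(-49) = 49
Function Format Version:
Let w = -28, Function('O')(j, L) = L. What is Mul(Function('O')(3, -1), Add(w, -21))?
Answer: 49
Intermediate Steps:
Mul(Function('O')(3, -1), Add(w, -21)) = Mul(-1, Add(-28, -21)) = Mul(-1, -49) = 49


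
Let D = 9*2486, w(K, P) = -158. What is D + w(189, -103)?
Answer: 22216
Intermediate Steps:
D = 22374
D + w(189, -103) = 22374 - 158 = 22216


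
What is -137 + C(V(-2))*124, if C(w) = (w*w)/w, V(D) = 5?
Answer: 483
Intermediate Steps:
C(w) = w (C(w) = w**2/w = w)
-137 + C(V(-2))*124 = -137 + 5*124 = -137 + 620 = 483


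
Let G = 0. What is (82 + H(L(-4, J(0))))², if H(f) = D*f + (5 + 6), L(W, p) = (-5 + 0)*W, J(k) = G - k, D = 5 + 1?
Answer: 45369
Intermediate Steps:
D = 6
J(k) = -k (J(k) = 0 - k = -k)
L(W, p) = -5*W
H(f) = 11 + 6*f (H(f) = 6*f + (5 + 6) = 6*f + 11 = 11 + 6*f)
(82 + H(L(-4, J(0))))² = (82 + (11 + 6*(-5*(-4))))² = (82 + (11 + 6*20))² = (82 + (11 + 120))² = (82 + 131)² = 213² = 45369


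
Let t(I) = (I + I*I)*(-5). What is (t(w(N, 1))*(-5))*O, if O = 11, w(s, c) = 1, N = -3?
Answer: 550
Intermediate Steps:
t(I) = -5*I - 5*I**2 (t(I) = (I + I**2)*(-5) = -5*I - 5*I**2)
(t(w(N, 1))*(-5))*O = (-5*1*(1 + 1)*(-5))*11 = (-5*1*2*(-5))*11 = -10*(-5)*11 = 50*11 = 550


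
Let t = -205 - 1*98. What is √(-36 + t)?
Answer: I*√339 ≈ 18.412*I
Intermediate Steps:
t = -303 (t = -205 - 98 = -303)
√(-36 + t) = √(-36 - 303) = √(-339) = I*√339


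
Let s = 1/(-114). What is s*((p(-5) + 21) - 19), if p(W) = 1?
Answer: -1/38 ≈ -0.026316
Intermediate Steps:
s = -1/114 ≈ -0.0087719
s*((p(-5) + 21) - 19) = -((1 + 21) - 19)/114 = -(22 - 19)/114 = -1/114*3 = -1/38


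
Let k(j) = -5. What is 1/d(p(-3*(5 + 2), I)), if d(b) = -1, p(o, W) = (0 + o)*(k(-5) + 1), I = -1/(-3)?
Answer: -1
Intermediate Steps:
I = ⅓ (I = -1*(-⅓) = ⅓ ≈ 0.33333)
p(o, W) = -4*o (p(o, W) = (0 + o)*(-5 + 1) = o*(-4) = -4*o)
1/d(p(-3*(5 + 2), I)) = 1/(-1) = -1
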